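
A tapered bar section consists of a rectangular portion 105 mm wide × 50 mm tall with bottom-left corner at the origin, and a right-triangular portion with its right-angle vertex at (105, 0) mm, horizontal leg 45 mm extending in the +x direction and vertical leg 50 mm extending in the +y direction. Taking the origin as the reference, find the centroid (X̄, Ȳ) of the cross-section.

rectangular portion: A = 105 × 50 = 5250.00, centroid at (52.50, 25.00).
triangular portion: A = ½·45·50 = 1125.00, centroid at (120.00, 16.67).
ΣA = 6375.00 mm²
ΣAX̄ = (5250.00)(52.50) + (1125.00)(120.00) = 410625.00 mm³
ΣAȲ = (5250.00)(25.00) + (1125.00)(16.67) = 150000.00 mm³
X̄ = 410625.00 / 6375.00 = 64.41 mm
Ȳ = 150000.00 / 6375.00 = 23.53 mm

X̄ = 64.41 mm, Ȳ = 23.53 mm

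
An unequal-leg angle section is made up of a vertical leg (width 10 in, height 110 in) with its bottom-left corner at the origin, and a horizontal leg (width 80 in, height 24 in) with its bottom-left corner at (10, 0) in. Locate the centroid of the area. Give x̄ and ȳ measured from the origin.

vertical leg: A = 10 × 110 = 1100.00, centroid at (5.00, 55.00).
horizontal leg: A = 80 × 24 = 1920.00, centroid at (50.00, 12.00).
ΣA = 3020.00 in², ΣAx̄ = 101500.00 in³, ΣAȳ = 83540.00 in³.
x̄ = 101500.00/3020.00 = 33.61 in; ȳ = 83540.00/3020.00 = 27.66 in.

x̄ = 33.61 in, ȳ = 27.66 in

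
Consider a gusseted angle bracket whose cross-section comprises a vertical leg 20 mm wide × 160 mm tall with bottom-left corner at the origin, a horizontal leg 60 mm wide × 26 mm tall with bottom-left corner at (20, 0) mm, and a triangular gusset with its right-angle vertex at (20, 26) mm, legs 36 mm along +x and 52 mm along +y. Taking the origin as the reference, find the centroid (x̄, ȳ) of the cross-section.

vertical leg: A = 20 × 160 = 3200.00, centroid at (10.00, 80.00).
horizontal leg: A = 60 × 26 = 1560.00, centroid at (50.00, 13.00).
gusset: A = ½·36·52 = 936.00, centroid at (32.00, 43.33).
ΣA = 5696.00 mm²
ΣAx̄ = (3200.00)(10.00) + (1560.00)(50.00) + (936.00)(32.00) = 139952.00 mm³
ΣAȳ = (3200.00)(80.00) + (1560.00)(13.00) + (936.00)(43.33) = 316840.00 mm³
x̄ = 139952.00 / 5696.00 = 24.57 mm
ȳ = 316840.00 / 5696.00 = 55.62 mm

x̄ = 24.57 mm, ȳ = 55.62 mm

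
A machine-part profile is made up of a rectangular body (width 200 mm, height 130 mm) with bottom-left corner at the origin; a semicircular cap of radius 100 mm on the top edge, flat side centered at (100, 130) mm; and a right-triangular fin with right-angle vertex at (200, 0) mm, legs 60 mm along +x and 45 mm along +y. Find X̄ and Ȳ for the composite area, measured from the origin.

rectangular body: A = 200 × 130 = 26000.00, centroid at (100.00, 65.00).
semicircular top: A = ½π·100² = 15707.96, centroid at (100.00, 172.44).
triangular fin: A = ½·60·45 = 1350.00, centroid at (220.00, 15.00).
ΣA = 43057.96 mm²
ΣAX̄ = (26000.00)(100.00) + (15707.96)(100.00) + (1350.00)(220.00) = 4467796.33 mm³
ΣAȲ = (26000.00)(65.00) + (15707.96)(172.44) + (1350.00)(15.00) = 4418951.89 mm³
X̄ = 4467796.33 / 43057.96 = 103.76 mm
Ȳ = 4418951.89 / 43057.96 = 102.63 mm

X̄ = 103.76 mm, Ȳ = 102.63 mm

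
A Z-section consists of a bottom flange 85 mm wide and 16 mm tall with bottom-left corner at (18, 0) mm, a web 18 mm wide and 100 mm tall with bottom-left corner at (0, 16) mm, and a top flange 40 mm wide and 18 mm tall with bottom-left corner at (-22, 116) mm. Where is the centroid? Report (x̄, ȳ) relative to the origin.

Part | A | x̄ᵢ | ȳᵢ | A·x̄ᵢ | A·ȳᵢ
bottom flange | 1360.00 | 60.50 | 8.00 | 82280.00 | 10880.00
web | 1800.00 | 9.00 | 66.00 | 16200.00 | 118800.00
top flange | 720.00 | -2.00 | 125.00 | -1440.00 | 90000.00
Σ | 3880.00 |  |  | 97040.00 | 219680.00
x̄ = 97040.00 / 3880.00 = 25.01 mm
ȳ = 219680.00 / 3880.00 = 56.62 mm

x̄ = 25.01 mm, ȳ = 56.62 mm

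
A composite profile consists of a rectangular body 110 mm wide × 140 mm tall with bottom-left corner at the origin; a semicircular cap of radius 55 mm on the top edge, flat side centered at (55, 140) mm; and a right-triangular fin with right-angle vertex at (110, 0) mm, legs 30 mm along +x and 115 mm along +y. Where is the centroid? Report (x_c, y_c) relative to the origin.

rectangular body: A = 110 × 140 = 15400.00, centroid at (55.00, 70.00).
semicircular top: A = ½π·55² = 4751.66, centroid at (55.00, 163.34).
triangular fin: A = ½·30·115 = 1725.00, centroid at (120.00, 38.33).
ΣA = 21876.66 mm², ΣAx_c = 1315341.24 mm³, ΣAy_c = 1920273.91 mm³.
x_c = 1315341.24/21876.66 = 60.13 mm; y_c = 1920273.91/21876.66 = 87.78 mm.

x_c = 60.13 mm, y_c = 87.78 mm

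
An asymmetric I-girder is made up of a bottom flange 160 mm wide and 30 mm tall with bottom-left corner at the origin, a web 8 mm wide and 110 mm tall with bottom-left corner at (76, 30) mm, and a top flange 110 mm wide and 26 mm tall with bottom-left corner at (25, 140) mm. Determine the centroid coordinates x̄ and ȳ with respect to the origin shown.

bottom flange: A = 160 × 30 = 4800.00, centroid at (80.00, 15.00).
web: A = 8 × 110 = 880.00, centroid at (80.00, 85.00).
top flange: A = 110 × 26 = 2860.00, centroid at (80.00, 153.00).
ΣA = 8540.00 mm²
ΣAx̄ = (4800.00)(80.00) + (880.00)(80.00) + (2860.00)(80.00) = 683200.00 mm³
ΣAȳ = (4800.00)(15.00) + (880.00)(85.00) + (2860.00)(153.00) = 584380.00 mm³
x̄ = 683200.00 / 8540.00 = 80.00 mm
ȳ = 584380.00 / 8540.00 = 68.43 mm

x̄ = 80.00 mm, ȳ = 68.43 mm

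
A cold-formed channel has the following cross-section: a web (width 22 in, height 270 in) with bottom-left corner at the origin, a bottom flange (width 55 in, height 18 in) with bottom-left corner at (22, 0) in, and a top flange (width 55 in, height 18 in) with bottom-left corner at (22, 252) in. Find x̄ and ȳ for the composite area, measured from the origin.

Part | A | x̄ᵢ | ȳᵢ | A·x̄ᵢ | A·ȳᵢ
web | 5940.00 | 11.00 | 135.00 | 65340.00 | 801900.00
bottom flange | 990.00 | 49.50 | 9.00 | 49005.00 | 8910.00
top flange | 990.00 | 49.50 | 261.00 | 49005.00 | 258390.00
Σ | 7920.00 |  |  | 163350.00 | 1069200.00
x̄ = 163350.00 / 7920.00 = 20.62 in
ȳ = 1069200.00 / 7920.00 = 135.00 in

x̄ = 20.62 in, ȳ = 135.00 in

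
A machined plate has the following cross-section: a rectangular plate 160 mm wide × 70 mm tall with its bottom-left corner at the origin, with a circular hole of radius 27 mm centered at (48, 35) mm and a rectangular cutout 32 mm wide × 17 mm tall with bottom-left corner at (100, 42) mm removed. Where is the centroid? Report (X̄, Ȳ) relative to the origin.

X̄ = 86.42 mm, Ȳ = 33.99 mm

Part | A | x̄ᵢ | ȳᵢ | A·x̄ᵢ | A·ȳᵢ
plate | 11200.00 | 80.00 | 35.00 | 896000.00 | 392000.00
hole 1 | -2290.22 | 48.00 | 35.00 | -109930.61 | -80157.74
hole 2 | -544.00 | 116.00 | 50.50 | -63104.00 | -27472.00
Σ | 8365.78 |  |  | 722965.39 | 284370.26
X̄ = 722965.39 / 8365.78 = 86.42 mm
Ȳ = 284370.26 / 8365.78 = 33.99 mm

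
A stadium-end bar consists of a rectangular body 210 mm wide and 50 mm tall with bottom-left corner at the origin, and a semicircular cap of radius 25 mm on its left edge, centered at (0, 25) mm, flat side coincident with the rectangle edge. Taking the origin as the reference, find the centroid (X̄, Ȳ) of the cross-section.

rectangular body: A = 210 × 50 = 10500.00, centroid at (105.00, 25.00).
semicircular end: A = ½π·25² = 981.75, centroid at (-10.61, 25.00).
ΣA = 11481.75 mm²
ΣAX̄ = (10500.00)(105.00) + (981.75)(-10.61) = 1092083.33 mm³
ΣAȲ = (10500.00)(25.00) + (981.75)(25.00) = 287043.69 mm³
X̄ = 1092083.33 / 11481.75 = 95.11 mm
Ȳ = 287043.69 / 11481.75 = 25.00 mm

X̄ = 95.11 mm, Ȳ = 25.00 mm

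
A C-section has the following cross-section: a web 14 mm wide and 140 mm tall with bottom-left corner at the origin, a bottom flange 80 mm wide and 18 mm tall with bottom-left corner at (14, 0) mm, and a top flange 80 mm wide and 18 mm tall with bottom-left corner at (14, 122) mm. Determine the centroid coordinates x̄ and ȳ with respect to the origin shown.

web: A = 14 × 140 = 1960.00, centroid at (7.00, 70.00).
bottom flange: A = 80 × 18 = 1440.00, centroid at (54.00, 9.00).
top flange: A = 80 × 18 = 1440.00, centroid at (54.00, 131.00).
ΣA = 4840.00 mm², ΣAx̄ = 169240.00 mm³, ΣAȳ = 338800.00 mm³.
x̄ = 169240.00/4840.00 = 34.97 mm; ȳ = 338800.00/4840.00 = 70.00 mm.

x̄ = 34.97 mm, ȳ = 70.00 mm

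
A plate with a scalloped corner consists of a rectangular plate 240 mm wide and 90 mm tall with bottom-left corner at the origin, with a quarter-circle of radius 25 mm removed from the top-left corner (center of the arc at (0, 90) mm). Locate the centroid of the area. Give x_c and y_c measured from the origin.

x_c = 122.54 mm, y_c = 44.20 mm

plate: A = 240 × 90 = 21600.00, centroid at (120.00, 45.00).
removed quarter-circle: A = −¼π·25² = -490.87, centroid at (10.61, 79.39).
ΣA = 21109.13 mm²
ΣAx_c = (21600.00)(120.00) + (-490.87)(10.61) = 2586791.67 mm³
ΣAy_c = (21600.00)(45.00) + (-490.87)(79.39) = 933029.69 mm³
x_c = 2586791.67 / 21109.13 = 122.54 mm
y_c = 933029.69 / 21109.13 = 44.20 mm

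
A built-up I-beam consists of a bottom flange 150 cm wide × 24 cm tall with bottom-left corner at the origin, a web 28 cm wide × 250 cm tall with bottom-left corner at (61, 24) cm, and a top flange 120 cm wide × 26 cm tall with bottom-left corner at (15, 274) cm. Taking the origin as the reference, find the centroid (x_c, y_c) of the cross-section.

bottom flange: A = 150 × 24 = 3600.00, centroid at (75.00, 12.00).
web: A = 28 × 250 = 7000.00, centroid at (75.00, 149.00).
top flange: A = 120 × 26 = 3120.00, centroid at (75.00, 287.00).
ΣA = 13720.00 cm², ΣAx_c = 1029000.00 cm³, ΣAy_c = 1981640.00 cm³.
x_c = 1029000.00/13720.00 = 75.00 cm; y_c = 1981640.00/13720.00 = 144.43 cm.

x_c = 75.00 cm, y_c = 144.43 cm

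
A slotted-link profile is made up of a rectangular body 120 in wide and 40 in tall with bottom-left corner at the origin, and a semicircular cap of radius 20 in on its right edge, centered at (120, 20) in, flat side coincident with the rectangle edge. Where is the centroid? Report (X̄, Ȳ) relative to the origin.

X̄ = 67.93 in, Ȳ = 20.00 in

Part | A | x̄ᵢ | ȳᵢ | A·x̄ᵢ | A·ȳᵢ
rectangular body | 4800.00 | 60.00 | 20.00 | 288000.00 | 96000.00
semicircular end | 628.32 | 128.49 | 20.00 | 80731.56 | 12566.37
Σ | 5428.32 |  |  | 368731.56 | 108566.37
X̄ = 368731.56 / 5428.32 = 67.93 in
Ȳ = 108566.37 / 5428.32 = 20.00 in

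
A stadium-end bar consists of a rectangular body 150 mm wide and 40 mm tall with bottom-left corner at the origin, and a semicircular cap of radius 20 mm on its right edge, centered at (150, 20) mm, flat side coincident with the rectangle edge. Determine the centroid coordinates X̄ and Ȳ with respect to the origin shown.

X̄ = 82.91 mm, Ȳ = 20.00 mm

rectangular body: A = 150 × 40 = 6000.00, centroid at (75.00, 20.00).
semicircular end: A = ½π·20² = 628.32, centroid at (158.49, 20.00).
ΣA = 6628.32 mm²
ΣAX̄ = (6000.00)(75.00) + (628.32)(158.49) = 549581.11 mm³
ΣAȲ = (6000.00)(20.00) + (628.32)(20.00) = 132566.37 mm³
X̄ = 549581.11 / 6628.32 = 82.91 mm
Ȳ = 132566.37 / 6628.32 = 20.00 mm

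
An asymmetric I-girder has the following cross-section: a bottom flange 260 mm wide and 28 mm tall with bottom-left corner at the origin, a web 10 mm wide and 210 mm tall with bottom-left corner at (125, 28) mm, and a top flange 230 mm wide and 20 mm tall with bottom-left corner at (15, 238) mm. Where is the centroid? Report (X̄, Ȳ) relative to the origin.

X̄ = 130.00 mm, Ȳ = 108.87 mm

bottom flange: A = 260 × 28 = 7280.00, centroid at (130.00, 14.00).
web: A = 10 × 210 = 2100.00, centroid at (130.00, 133.00).
top flange: A = 230 × 20 = 4600.00, centroid at (130.00, 248.00).
ΣA = 13980.00 mm², ΣAX̄ = 1817400.00 mm³, ΣAȲ = 1522020.00 mm³.
X̄ = 1817400.00/13980.00 = 130.00 mm; Ȳ = 1522020.00/13980.00 = 108.87 mm.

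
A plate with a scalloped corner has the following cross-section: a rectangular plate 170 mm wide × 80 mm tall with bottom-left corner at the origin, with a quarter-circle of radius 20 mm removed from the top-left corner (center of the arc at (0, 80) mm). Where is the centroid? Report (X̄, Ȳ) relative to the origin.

X̄ = 86.81 mm, Ȳ = 39.25 mm

Part | A | x̄ᵢ | ȳᵢ | A·x̄ᵢ | A·ȳᵢ
plate | 13600.00 | 85.00 | 40.00 | 1156000.00 | 544000.00
removed quarter-circle | -314.16 | 8.49 | 71.51 | -2666.67 | -22466.07
Σ | 13285.84 |  |  | 1153333.33 | 521533.93
X̄ = 1153333.33 / 13285.84 = 86.81 mm
Ȳ = 521533.93 / 13285.84 = 39.25 mm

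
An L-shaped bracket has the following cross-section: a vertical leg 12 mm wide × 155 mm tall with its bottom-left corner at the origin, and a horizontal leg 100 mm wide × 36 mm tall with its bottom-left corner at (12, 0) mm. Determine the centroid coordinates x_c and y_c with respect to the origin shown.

Part | A | x̄ᵢ | ȳᵢ | A·x̄ᵢ | A·ȳᵢ
vertical leg | 1860.00 | 6.00 | 77.50 | 11160.00 | 144150.00
horizontal leg | 3600.00 | 62.00 | 18.00 | 223200.00 | 64800.00
Σ | 5460.00 |  |  | 234360.00 | 208950.00
x_c = 234360.00 / 5460.00 = 42.92 mm
y_c = 208950.00 / 5460.00 = 38.27 mm

x_c = 42.92 mm, y_c = 38.27 mm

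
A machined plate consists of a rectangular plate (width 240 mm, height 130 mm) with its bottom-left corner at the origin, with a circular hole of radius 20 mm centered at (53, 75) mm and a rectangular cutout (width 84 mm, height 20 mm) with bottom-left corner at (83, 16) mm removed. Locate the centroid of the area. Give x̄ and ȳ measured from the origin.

x̄ = 122.68 mm, ȳ = 66.87 mm

plate: A = 240 × 130 = 31200.00, centroid at (120.00, 65.00).
hole 1: A = −π·20² = -1256.64, centroid at (53.00, 75.00).
hole 2: A = −(84 × 20) = -1680.00, centroid at (125.00, 26.00).
ΣA = 28263.36 mm²
ΣAx̄ = (31200.00)(120.00) + (-1256.64)(53.00) + (-1680.00)(125.00) = 3467398.24 mm³
ΣAȳ = (31200.00)(65.00) + (-1256.64)(75.00) + (-1680.00)(26.00) = 1890072.22 mm³
x̄ = 3467398.24 / 28263.36 = 122.68 mm
ȳ = 1890072.22 / 28263.36 = 66.87 mm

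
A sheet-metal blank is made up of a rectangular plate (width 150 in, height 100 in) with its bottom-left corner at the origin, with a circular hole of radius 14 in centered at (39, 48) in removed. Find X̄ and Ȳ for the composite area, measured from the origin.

X̄ = 76.54 in, Ȳ = 50.09 in

plate: A = 150 × 100 = 15000.00, centroid at (75.00, 50.00).
hole: A = −π·14² = -615.75, centroid at (39.00, 48.00).
ΣA = 14384.25 in²
ΣAX̄ = (15000.00)(75.00) + (-615.75)(39.00) = 1100985.67 in³
ΣAȲ = (15000.00)(50.00) + (-615.75)(48.00) = 720443.90 in³
X̄ = 1100985.67 / 14384.25 = 76.54 in
Ȳ = 720443.90 / 14384.25 = 50.09 in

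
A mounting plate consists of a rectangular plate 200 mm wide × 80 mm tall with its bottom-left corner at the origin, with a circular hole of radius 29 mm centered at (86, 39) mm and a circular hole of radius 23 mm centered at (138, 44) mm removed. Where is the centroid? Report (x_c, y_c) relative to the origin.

plate: A = 200 × 80 = 16000.00, centroid at (100.00, 40.00).
hole 1: A = −π·29² = -2642.08, centroid at (86.00, 39.00).
hole 2: A = −π·23² = -1661.90, centroid at (138.00, 44.00).
ΣA = 11696.02 mm², ΣAx_c = 1143438.62 mm³, ΣAy_c = 463835.19 mm³.
x_c = 1143438.62/11696.02 = 97.76 mm; y_c = 463835.19/11696.02 = 39.66 mm.

x_c = 97.76 mm, y_c = 39.66 mm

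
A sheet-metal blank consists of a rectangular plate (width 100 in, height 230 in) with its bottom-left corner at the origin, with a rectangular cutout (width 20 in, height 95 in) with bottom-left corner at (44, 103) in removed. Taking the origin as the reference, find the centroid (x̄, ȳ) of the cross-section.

x̄ = 49.64 in, ȳ = 111.80 in

plate: A = 100 × 230 = 23000.00, centroid at (50.00, 115.00).
hole: A = −(20 × 95) = -1900.00, centroid at (54.00, 150.50).
ΣA = 21100.00 in²
ΣAx̄ = (23000.00)(50.00) + (-1900.00)(54.00) = 1047400.00 in³
ΣAȳ = (23000.00)(115.00) + (-1900.00)(150.50) = 2359050.00 in³
x̄ = 1047400.00 / 21100.00 = 49.64 in
ȳ = 2359050.00 / 21100.00 = 111.80 in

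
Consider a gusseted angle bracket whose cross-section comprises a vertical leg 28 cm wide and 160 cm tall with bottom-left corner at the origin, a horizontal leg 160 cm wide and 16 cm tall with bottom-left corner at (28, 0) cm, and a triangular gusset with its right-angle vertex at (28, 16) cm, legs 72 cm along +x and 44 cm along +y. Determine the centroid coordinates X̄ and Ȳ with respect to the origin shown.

X̄ = 48.88 cm, Ȳ = 49.57 cm

Part | A | x̄ᵢ | ȳᵢ | A·x̄ᵢ | A·ȳᵢ
vertical leg | 4480.00 | 14.00 | 80.00 | 62720.00 | 358400.00
horizontal leg | 2560.00 | 108.00 | 8.00 | 276480.00 | 20480.00
gusset | 1584.00 | 52.00 | 30.67 | 82368.00 | 48576.00
Σ | 8624.00 |  |  | 421568.00 | 427456.00
X̄ = 421568.00 / 8624.00 = 48.88 cm
Ȳ = 427456.00 / 8624.00 = 49.57 cm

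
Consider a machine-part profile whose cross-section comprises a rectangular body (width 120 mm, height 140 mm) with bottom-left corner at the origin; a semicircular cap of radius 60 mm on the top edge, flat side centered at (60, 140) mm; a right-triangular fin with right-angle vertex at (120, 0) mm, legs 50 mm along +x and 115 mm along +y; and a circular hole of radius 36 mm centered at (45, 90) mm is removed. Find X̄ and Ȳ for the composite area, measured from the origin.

Part | A | x̄ᵢ | ȳᵢ | A·x̄ᵢ | A·ȳᵢ
rectangular body | 16800.00 | 60.00 | 70.00 | 1008000.00 | 1176000.00
semicircular top | 5654.87 | 60.00 | 165.46 | 339292.01 | 935681.35
triangular fin | 2875.00 | 136.67 | 38.33 | 392916.67 | 110208.33
hole | -4071.50 | 45.00 | 90.00 | -183217.68 | -366435.37
Σ | 21258.36 |  |  | 1556990.99 | 1855454.31
X̄ = 1556990.99 / 21258.36 = 73.24 mm
Ȳ = 1855454.31 / 21258.36 = 87.28 mm

X̄ = 73.24 mm, Ȳ = 87.28 mm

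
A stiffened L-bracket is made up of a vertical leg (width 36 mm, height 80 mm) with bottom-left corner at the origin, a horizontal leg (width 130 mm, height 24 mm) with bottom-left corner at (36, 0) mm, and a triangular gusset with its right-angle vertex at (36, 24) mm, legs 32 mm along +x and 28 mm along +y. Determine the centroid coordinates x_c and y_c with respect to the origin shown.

vertical leg: A = 36 × 80 = 2880.00, centroid at (18.00, 40.00).
horizontal leg: A = 130 × 24 = 3120.00, centroid at (101.00, 12.00).
gusset: A = ½·32·28 = 448.00, centroid at (46.67, 33.33).
ΣA = 6448.00 mm²
ΣAx_c = (2880.00)(18.00) + (3120.00)(101.00) + (448.00)(46.67) = 387866.67 mm³
ΣAy_c = (2880.00)(40.00) + (3120.00)(12.00) + (448.00)(33.33) = 167573.33 mm³
x_c = 387866.67 / 6448.00 = 60.15 mm
y_c = 167573.33 / 6448.00 = 25.99 mm

x_c = 60.15 mm, y_c = 25.99 mm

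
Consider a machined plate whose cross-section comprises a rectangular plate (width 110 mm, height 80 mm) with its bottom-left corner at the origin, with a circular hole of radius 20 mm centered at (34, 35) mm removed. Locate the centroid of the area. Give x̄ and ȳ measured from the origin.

x̄ = 58.50 mm, ȳ = 40.83 mm

plate: A = 110 × 80 = 8800.00, centroid at (55.00, 40.00).
hole: A = −π·20² = -1256.64, centroid at (34.00, 35.00).
ΣA = 7543.36 mm²
ΣAx̄ = (8800.00)(55.00) + (-1256.64)(34.00) = 441274.34 mm³
ΣAȳ = (8800.00)(40.00) + (-1256.64)(35.00) = 308017.70 mm³
x̄ = 441274.34 / 7543.36 = 58.50 mm
ȳ = 308017.70 / 7543.36 = 40.83 mm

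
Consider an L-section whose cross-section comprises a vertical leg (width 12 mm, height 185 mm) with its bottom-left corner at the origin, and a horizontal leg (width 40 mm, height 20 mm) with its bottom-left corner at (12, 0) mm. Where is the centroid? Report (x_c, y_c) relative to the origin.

vertical leg: A = 12 × 185 = 2220.00, centroid at (6.00, 92.50).
horizontal leg: A = 40 × 20 = 800.00, centroid at (32.00, 10.00).
ΣA = 3020.00 mm², ΣAx_c = 38920.00 mm³, ΣAy_c = 213350.00 mm³.
x_c = 38920.00/3020.00 = 12.89 mm; y_c = 213350.00/3020.00 = 70.65 mm.

x_c = 12.89 mm, y_c = 70.65 mm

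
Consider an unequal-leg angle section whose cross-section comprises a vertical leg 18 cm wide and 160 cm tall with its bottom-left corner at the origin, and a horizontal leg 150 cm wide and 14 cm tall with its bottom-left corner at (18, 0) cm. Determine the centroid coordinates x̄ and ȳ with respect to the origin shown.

x̄ = 44.42 cm, ȳ = 49.22 cm

Part | A | x̄ᵢ | ȳᵢ | A·x̄ᵢ | A·ȳᵢ
vertical leg | 2880.00 | 9.00 | 80.00 | 25920.00 | 230400.00
horizontal leg | 2100.00 | 93.00 | 7.00 | 195300.00 | 14700.00
Σ | 4980.00 |  |  | 221220.00 | 245100.00
x̄ = 221220.00 / 4980.00 = 44.42 cm
ȳ = 245100.00 / 4980.00 = 49.22 cm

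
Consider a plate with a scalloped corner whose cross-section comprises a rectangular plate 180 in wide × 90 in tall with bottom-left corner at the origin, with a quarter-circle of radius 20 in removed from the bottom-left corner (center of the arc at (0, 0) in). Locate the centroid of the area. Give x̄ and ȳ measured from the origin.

x̄ = 91.61 in, ȳ = 45.72 in

Part | A | x̄ᵢ | ȳᵢ | A·x̄ᵢ | A·ȳᵢ
plate | 16200.00 | 90.00 | 45.00 | 1458000.00 | 729000.00
removed quarter-circle | -314.16 | 8.49 | 8.49 | -2666.67 | -2666.67
Σ | 15885.84 |  |  | 1455333.33 | 726333.33
x̄ = 1455333.33 / 15885.84 = 91.61 in
ȳ = 726333.33 / 15885.84 = 45.72 in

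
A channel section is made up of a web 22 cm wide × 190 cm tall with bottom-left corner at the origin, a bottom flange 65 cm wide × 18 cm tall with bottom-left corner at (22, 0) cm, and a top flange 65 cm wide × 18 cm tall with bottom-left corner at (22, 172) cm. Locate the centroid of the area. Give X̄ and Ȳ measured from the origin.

web: A = 22 × 190 = 4180.00, centroid at (11.00, 95.00).
bottom flange: A = 65 × 18 = 1170.00, centroid at (54.50, 9.00).
top flange: A = 65 × 18 = 1170.00, centroid at (54.50, 181.00).
ΣA = 6520.00 cm²
ΣAX̄ = (4180.00)(11.00) + (1170.00)(54.50) + (1170.00)(54.50) = 173510.00 cm³
ΣAȲ = (4180.00)(95.00) + (1170.00)(9.00) + (1170.00)(181.00) = 619400.00 cm³
X̄ = 173510.00 / 6520.00 = 26.61 cm
Ȳ = 619400.00 / 6520.00 = 95.00 cm

X̄ = 26.61 cm, Ȳ = 95.00 cm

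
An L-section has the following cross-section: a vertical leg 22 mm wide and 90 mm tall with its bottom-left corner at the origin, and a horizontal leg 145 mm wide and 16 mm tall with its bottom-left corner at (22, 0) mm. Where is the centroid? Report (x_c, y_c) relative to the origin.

x_c = 56.05 mm, y_c = 25.04 mm

vertical leg: A = 22 × 90 = 1980.00, centroid at (11.00, 45.00).
horizontal leg: A = 145 × 16 = 2320.00, centroid at (94.50, 8.00).
ΣA = 4300.00 mm², ΣAx_c = 241020.00 mm³, ΣAy_c = 107660.00 mm³.
x_c = 241020.00/4300.00 = 56.05 mm; y_c = 107660.00/4300.00 = 25.04 mm.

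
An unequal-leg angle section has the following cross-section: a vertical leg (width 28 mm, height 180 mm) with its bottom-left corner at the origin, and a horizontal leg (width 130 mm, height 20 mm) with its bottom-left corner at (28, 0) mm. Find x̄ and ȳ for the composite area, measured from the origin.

x̄ = 40.88 mm, ȳ = 62.77 mm

vertical leg: A = 28 × 180 = 5040.00, centroid at (14.00, 90.00).
horizontal leg: A = 130 × 20 = 2600.00, centroid at (93.00, 10.00).
ΣA = 7640.00 mm²
ΣAx̄ = (5040.00)(14.00) + (2600.00)(93.00) = 312360.00 mm³
ΣAȳ = (5040.00)(90.00) + (2600.00)(10.00) = 479600.00 mm³
x̄ = 312360.00 / 7640.00 = 40.88 mm
ȳ = 479600.00 / 7640.00 = 62.77 mm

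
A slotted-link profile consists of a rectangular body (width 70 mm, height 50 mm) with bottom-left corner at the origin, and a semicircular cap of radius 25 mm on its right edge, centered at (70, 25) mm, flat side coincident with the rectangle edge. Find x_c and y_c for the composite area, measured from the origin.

x_c = 44.99 mm, y_c = 25.00 mm

Part | A | x̄ᵢ | ȳᵢ | A·x̄ᵢ | A·ȳᵢ
rectangular body | 3500.00 | 35.00 | 25.00 | 122500.00 | 87500.00
semicircular end | 981.75 | 80.61 | 25.00 | 79139.01 | 24543.69
Σ | 4481.75 |  |  | 201639.01 | 112043.69
x_c = 201639.01 / 4481.75 = 44.99 mm
y_c = 112043.69 / 4481.75 = 25.00 mm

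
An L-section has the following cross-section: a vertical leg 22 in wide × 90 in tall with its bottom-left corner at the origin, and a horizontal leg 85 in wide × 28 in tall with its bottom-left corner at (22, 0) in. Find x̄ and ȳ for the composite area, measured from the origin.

vertical leg: A = 22 × 90 = 1980.00, centroid at (11.00, 45.00).
horizontal leg: A = 85 × 28 = 2380.00, centroid at (64.50, 14.00).
ΣA = 4360.00 in², ΣAx̄ = 175290.00 in³, ΣAȳ = 122420.00 in³.
x̄ = 175290.00/4360.00 = 40.20 in; ȳ = 122420.00/4360.00 = 28.08 in.

x̄ = 40.20 in, ȳ = 28.08 in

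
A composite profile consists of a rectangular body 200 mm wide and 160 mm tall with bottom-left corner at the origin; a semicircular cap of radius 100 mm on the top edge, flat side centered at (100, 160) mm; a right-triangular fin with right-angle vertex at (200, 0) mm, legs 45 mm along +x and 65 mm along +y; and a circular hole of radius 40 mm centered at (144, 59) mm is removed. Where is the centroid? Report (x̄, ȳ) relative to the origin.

x̄ = 98.80 mm, ȳ = 124.03 mm

rectangular body: A = 200 × 160 = 32000.00, centroid at (100.00, 80.00).
semicircular top: A = ½π·100² = 15707.96, centroid at (100.00, 202.44).
triangular fin: A = ½·45·65 = 1462.50, centroid at (215.00, 21.67).
hole: A = −π·40² = -5026.55, centroid at (144.00, 59.00).
ΣA = 44143.92 mm², ΣAx̄ = 4361410.88 mm³, ΣAȳ = 5475061.94 mm³.
x̄ = 4361410.88/44143.92 = 98.80 mm; ȳ = 5475061.94/44143.92 = 124.03 mm.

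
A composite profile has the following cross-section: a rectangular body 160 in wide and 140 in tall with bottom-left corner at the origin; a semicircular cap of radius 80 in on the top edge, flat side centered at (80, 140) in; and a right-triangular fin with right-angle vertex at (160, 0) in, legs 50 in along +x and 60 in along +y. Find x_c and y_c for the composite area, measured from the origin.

rectangular body: A = 160 × 140 = 22400.00, centroid at (80.00, 70.00).
semicircular top: A = ½π·80² = 10053.10, centroid at (80.00, 173.95).
triangular fin: A = ½·50·60 = 1500.00, centroid at (176.67, 20.00).
ΣA = 33953.10 in²
ΣAx_c = (22400.00)(80.00) + (10053.10)(80.00) + (1500.00)(176.67) = 2861247.72 in³
ΣAy_c = (22400.00)(70.00) + (10053.10)(173.95) + (1500.00)(20.00) = 3346766.84 in³
x_c = 2861247.72 / 33953.10 = 84.27 in
y_c = 3346766.84 / 33953.10 = 98.57 in

x_c = 84.27 in, y_c = 98.57 in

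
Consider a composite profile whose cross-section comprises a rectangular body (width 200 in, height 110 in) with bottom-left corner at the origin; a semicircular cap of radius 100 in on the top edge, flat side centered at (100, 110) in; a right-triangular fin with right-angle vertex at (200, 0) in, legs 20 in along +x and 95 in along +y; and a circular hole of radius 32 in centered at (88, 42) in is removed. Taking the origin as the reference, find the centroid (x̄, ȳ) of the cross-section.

x̄ = 103.95 in, ȳ = 98.74 in

rectangular body: A = 200 × 110 = 22000.00, centroid at (100.00, 55.00).
semicircular top: A = ½π·100² = 15707.96, centroid at (100.00, 152.44).
triangular fin: A = ½·20·95 = 950.00, centroid at (206.67, 31.67).
hole: A = −π·32² = -3216.99, centroid at (88.00, 42.00).
ΣA = 35440.97 in²
ΣAx̄ = (22000.00)(100.00) + (15707.96)(100.00) + (950.00)(206.67) + (-3216.99)(88.00) = 3684034.46 in³
ΣAȳ = (22000.00)(55.00) + (15707.96)(152.44) + (950.00)(31.67) + (-3216.99)(42.00) = 3499512.34 in³
x̄ = 3684034.46 / 35440.97 = 103.95 in
ȳ = 3499512.34 / 35440.97 = 98.74 in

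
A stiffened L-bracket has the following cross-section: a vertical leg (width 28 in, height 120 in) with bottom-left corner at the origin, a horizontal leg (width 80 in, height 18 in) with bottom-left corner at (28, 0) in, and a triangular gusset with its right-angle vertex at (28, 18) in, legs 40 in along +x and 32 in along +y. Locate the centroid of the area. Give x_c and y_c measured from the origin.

x_c = 31.51 in, y_c = 42.81 in

Part | A | x̄ᵢ | ȳᵢ | A·x̄ᵢ | A·ȳᵢ
vertical leg | 3360.00 | 14.00 | 60.00 | 47040.00 | 201600.00
horizontal leg | 1440.00 | 68.00 | 9.00 | 97920.00 | 12960.00
gusset | 640.00 | 41.33 | 28.67 | 26453.33 | 18346.67
Σ | 5440.00 |  |  | 171413.33 | 232906.67
x_c = 171413.33 / 5440.00 = 31.51 in
y_c = 232906.67 / 5440.00 = 42.81 in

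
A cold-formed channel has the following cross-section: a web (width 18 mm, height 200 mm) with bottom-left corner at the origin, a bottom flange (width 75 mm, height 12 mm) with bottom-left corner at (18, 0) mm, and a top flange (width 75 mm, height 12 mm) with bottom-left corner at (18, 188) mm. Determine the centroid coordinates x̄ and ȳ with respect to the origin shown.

x̄ = 24.50 mm, ȳ = 100.00 mm

web: A = 18 × 200 = 3600.00, centroid at (9.00, 100.00).
bottom flange: A = 75 × 12 = 900.00, centroid at (55.50, 6.00).
top flange: A = 75 × 12 = 900.00, centroid at (55.50, 194.00).
ΣA = 5400.00 mm²
ΣAx̄ = (3600.00)(9.00) + (900.00)(55.50) + (900.00)(55.50) = 132300.00 mm³
ΣAȳ = (3600.00)(100.00) + (900.00)(6.00) + (900.00)(194.00) = 540000.00 mm³
x̄ = 132300.00 / 5400.00 = 24.50 mm
ȳ = 540000.00 / 5400.00 = 100.00 mm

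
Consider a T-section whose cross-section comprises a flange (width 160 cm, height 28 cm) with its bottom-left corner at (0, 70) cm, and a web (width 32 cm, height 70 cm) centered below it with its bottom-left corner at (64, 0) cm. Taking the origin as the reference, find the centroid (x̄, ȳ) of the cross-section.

x̄ = 80.00 cm, ȳ = 67.67 cm

Part | A | x̄ᵢ | ȳᵢ | A·x̄ᵢ | A·ȳᵢ
web | 2240.00 | 80.00 | 35.00 | 179200.00 | 78400.00
flange | 4480.00 | 80.00 | 84.00 | 358400.00 | 376320.00
Σ | 6720.00 |  |  | 537600.00 | 454720.00
x̄ = 537600.00 / 6720.00 = 80.00 cm
ȳ = 454720.00 / 6720.00 = 67.67 cm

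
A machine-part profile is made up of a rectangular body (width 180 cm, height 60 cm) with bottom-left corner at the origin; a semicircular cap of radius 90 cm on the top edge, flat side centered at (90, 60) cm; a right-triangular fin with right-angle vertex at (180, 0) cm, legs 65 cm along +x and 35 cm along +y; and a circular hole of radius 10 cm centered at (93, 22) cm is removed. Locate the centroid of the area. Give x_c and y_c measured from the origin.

x_c = 95.18 cm, y_c = 64.89 cm

rectangular body: A = 180 × 60 = 10800.00, centroid at (90.00, 30.00).
semicircular top: A = ½π·90² = 12723.45, centroid at (90.00, 98.20).
triangular fin: A = ½·65·35 = 1137.50, centroid at (201.67, 11.67).
hole: A = −π·10² = -314.16, centroid at (93.00, 22.00).
ΣA = 24346.79 cm², ΣAx_c = 2317289.54 cm³, ΣAy_c = 1579766.34 cm³.
x_c = 2317289.54/24346.79 = 95.18 cm; y_c = 1579766.34/24346.79 = 64.89 cm.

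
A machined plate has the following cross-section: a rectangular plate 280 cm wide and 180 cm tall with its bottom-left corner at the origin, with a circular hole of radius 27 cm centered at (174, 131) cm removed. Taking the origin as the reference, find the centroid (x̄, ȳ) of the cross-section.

x̄ = 138.38 cm, ȳ = 88.05 cm

Part | A | x̄ᵢ | ȳᵢ | A·x̄ᵢ | A·ȳᵢ
plate | 50400.00 | 140.00 | 90.00 | 7056000.00 | 4536000.00
hole | -2290.22 | 174.00 | 131.00 | -398498.46 | -300018.96
Σ | 48109.78 |  |  | 6657501.54 | 4235981.04
x̄ = 6657501.54 / 48109.78 = 138.38 cm
ȳ = 4235981.04 / 48109.78 = 88.05 cm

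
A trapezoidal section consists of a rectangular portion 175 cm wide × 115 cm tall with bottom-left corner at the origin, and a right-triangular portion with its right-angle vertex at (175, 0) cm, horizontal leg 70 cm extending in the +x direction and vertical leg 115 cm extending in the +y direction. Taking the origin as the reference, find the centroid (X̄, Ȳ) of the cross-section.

X̄ = 105.97 cm, Ȳ = 54.31 cm

rectangular portion: A = 175 × 115 = 20125.00, centroid at (87.50, 57.50).
triangular portion: A = ½·70·115 = 4025.00, centroid at (198.33, 38.33).
ΣA = 24150.00 cm², ΣAX̄ = 2559229.17 cm³, ΣAȲ = 1311479.17 cm³.
X̄ = 2559229.17/24150.00 = 105.97 cm; Ȳ = 1311479.17/24150.00 = 54.31 cm.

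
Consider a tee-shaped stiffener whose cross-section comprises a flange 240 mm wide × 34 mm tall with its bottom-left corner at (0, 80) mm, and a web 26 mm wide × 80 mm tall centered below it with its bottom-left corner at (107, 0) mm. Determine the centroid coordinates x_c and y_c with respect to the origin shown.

x_c = 120.00 mm, y_c = 85.42 mm

web: A = 26 × 80 = 2080.00, centroid at (120.00, 40.00).
flange: A = 240 × 34 = 8160.00, centroid at (120.00, 97.00).
ΣA = 10240.00 mm², ΣAx_c = 1228800.00 mm³, ΣAy_c = 874720.00 mm³.
x_c = 1228800.00/10240.00 = 120.00 mm; y_c = 874720.00/10240.00 = 85.42 mm.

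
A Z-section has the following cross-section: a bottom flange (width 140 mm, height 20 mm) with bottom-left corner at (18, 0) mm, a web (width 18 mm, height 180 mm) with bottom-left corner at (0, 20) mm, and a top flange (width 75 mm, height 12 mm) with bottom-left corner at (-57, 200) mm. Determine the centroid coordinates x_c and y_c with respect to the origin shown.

x_c = 37.18 mm, y_c = 82.10 mm

Part | A | x̄ᵢ | ȳᵢ | A·x̄ᵢ | A·ȳᵢ
bottom flange | 2800.00 | 88.00 | 10.00 | 246400.00 | 28000.00
web | 3240.00 | 9.00 | 110.00 | 29160.00 | 356400.00
top flange | 900.00 | -19.50 | 206.00 | -17550.00 | 185400.00
Σ | 6940.00 |  |  | 258010.00 | 569800.00
x_c = 258010.00 / 6940.00 = 37.18 mm
y_c = 569800.00 / 6940.00 = 82.10 mm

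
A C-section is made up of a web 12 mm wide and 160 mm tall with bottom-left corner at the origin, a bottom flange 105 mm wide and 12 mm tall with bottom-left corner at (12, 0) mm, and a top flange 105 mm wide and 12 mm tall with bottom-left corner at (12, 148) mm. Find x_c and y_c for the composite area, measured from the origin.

web: A = 12 × 160 = 1920.00, centroid at (6.00, 80.00).
bottom flange: A = 105 × 12 = 1260.00, centroid at (64.50, 6.00).
top flange: A = 105 × 12 = 1260.00, centroid at (64.50, 154.00).
ΣA = 4440.00 mm², ΣAx_c = 174060.00 mm³, ΣAy_c = 355200.00 mm³.
x_c = 174060.00/4440.00 = 39.20 mm; y_c = 355200.00/4440.00 = 80.00 mm.

x_c = 39.20 mm, y_c = 80.00 mm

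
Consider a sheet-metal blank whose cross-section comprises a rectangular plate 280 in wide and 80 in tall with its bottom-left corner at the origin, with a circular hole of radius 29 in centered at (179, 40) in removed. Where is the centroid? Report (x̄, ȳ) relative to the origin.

Part | A | x̄ᵢ | ȳᵢ | A·x̄ᵢ | A·ȳᵢ
plate | 22400.00 | 140.00 | 40.00 | 3136000.00 | 896000.00
hole | -2642.08 | 179.00 | 40.00 | -472932.22 | -105683.18
Σ | 19757.92 |  |  | 2663067.78 | 790316.82
x̄ = 2663067.78 / 19757.92 = 134.78 in
ȳ = 790316.82 / 19757.92 = 40.00 in

x̄ = 134.78 in, ȳ = 40.00 in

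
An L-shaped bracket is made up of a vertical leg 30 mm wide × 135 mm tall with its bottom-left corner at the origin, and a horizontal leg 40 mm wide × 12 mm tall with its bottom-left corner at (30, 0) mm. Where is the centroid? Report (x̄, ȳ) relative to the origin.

x̄ = 18.71 mm, ȳ = 60.98 mm

Part | A | x̄ᵢ | ȳᵢ | A·x̄ᵢ | A·ȳᵢ
vertical leg | 4050.00 | 15.00 | 67.50 | 60750.00 | 273375.00
horizontal leg | 480.00 | 50.00 | 6.00 | 24000.00 | 2880.00
Σ | 4530.00 |  |  | 84750.00 | 276255.00
x̄ = 84750.00 / 4530.00 = 18.71 mm
ȳ = 276255.00 / 4530.00 = 60.98 mm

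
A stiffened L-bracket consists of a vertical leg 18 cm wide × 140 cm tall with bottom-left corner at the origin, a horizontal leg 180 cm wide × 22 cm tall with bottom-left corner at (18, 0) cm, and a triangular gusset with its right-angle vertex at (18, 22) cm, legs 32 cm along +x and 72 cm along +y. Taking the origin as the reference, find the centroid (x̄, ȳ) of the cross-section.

vertical leg: A = 18 × 140 = 2520.00, centroid at (9.00, 70.00).
horizontal leg: A = 180 × 22 = 3960.00, centroid at (108.00, 11.00).
gusset: A = ½·32·72 = 1152.00, centroid at (28.67, 46.00).
ΣA = 7632.00 cm²
ΣAx̄ = (2520.00)(9.00) + (3960.00)(108.00) + (1152.00)(28.67) = 483384.00 cm³
ΣAȳ = (2520.00)(70.00) + (3960.00)(11.00) + (1152.00)(46.00) = 272952.00 cm³
x̄ = 483384.00 / 7632.00 = 63.34 cm
ȳ = 272952.00 / 7632.00 = 35.76 cm

x̄ = 63.34 cm, ȳ = 35.76 cm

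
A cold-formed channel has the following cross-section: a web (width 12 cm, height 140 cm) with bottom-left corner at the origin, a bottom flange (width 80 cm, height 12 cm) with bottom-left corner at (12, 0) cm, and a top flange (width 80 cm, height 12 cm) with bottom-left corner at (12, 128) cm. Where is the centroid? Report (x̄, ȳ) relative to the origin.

Part | A | x̄ᵢ | ȳᵢ | A·x̄ᵢ | A·ȳᵢ
web | 1680.00 | 6.00 | 70.00 | 10080.00 | 117600.00
bottom flange | 960.00 | 52.00 | 6.00 | 49920.00 | 5760.00
top flange | 960.00 | 52.00 | 134.00 | 49920.00 | 128640.00
Σ | 3600.00 |  |  | 109920.00 | 252000.00
x̄ = 109920.00 / 3600.00 = 30.53 cm
ȳ = 252000.00 / 3600.00 = 70.00 cm

x̄ = 30.53 cm, ȳ = 70.00 cm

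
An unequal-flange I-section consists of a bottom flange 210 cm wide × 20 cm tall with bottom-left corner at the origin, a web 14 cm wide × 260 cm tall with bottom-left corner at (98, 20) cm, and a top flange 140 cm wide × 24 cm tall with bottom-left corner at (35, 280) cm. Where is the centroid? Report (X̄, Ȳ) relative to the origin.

X̄ = 105.00 cm, Ȳ = 140.10 cm

Part | A | x̄ᵢ | ȳᵢ | A·x̄ᵢ | A·ȳᵢ
bottom flange | 4200.00 | 105.00 | 10.00 | 441000.00 | 42000.00
web | 3640.00 | 105.00 | 150.00 | 382200.00 | 546000.00
top flange | 3360.00 | 105.00 | 292.00 | 352800.00 | 981120.00
Σ | 11200.00 |  |  | 1176000.00 | 1569120.00
X̄ = 1176000.00 / 11200.00 = 105.00 cm
Ȳ = 1569120.00 / 11200.00 = 140.10 cm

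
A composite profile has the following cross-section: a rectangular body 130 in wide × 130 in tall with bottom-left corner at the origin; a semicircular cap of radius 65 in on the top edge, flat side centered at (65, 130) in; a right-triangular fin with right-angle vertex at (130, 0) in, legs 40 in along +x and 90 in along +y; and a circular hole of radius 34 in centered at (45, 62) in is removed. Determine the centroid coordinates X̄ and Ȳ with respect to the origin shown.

X̄ = 74.84 in, Ȳ = 90.91 in

rectangular body: A = 130 × 130 = 16900.00, centroid at (65.00, 65.00).
semicircular top: A = ½π·65² = 6636.61, centroid at (65.00, 157.59).
triangular fin: A = ½·40·90 = 1800.00, centroid at (143.33, 30.00).
hole: A = −π·34² = -3631.68, centroid at (45.00, 62.00).
ΣA = 21704.93 in²
ΣAX̄ = (16900.00)(65.00) + (6636.61)(65.00) + (1800.00)(143.33) + (-3631.68)(45.00) = 1624454.29 in³
ΣAȲ = (16900.00)(65.00) + (6636.61)(157.59) + (1800.00)(30.00) + (-3631.68)(62.00) = 1973178.99 in³
X̄ = 1624454.29 / 21704.93 = 74.84 in
Ȳ = 1973178.99 / 21704.93 = 90.91 in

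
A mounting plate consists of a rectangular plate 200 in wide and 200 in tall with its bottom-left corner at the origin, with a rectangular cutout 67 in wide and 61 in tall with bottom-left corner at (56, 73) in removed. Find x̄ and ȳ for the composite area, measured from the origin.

Part | A | x̄ᵢ | ȳᵢ | A·x̄ᵢ | A·ȳᵢ
plate | 40000.00 | 100.00 | 100.00 | 4000000.00 | 4000000.00
hole | -4087.00 | 89.50 | 103.50 | -365786.50 | -423004.50
Σ | 35913.00 |  |  | 3634213.50 | 3576995.50
x̄ = 3634213.50 / 35913.00 = 101.19 in
ȳ = 3576995.50 / 35913.00 = 99.60 in

x̄ = 101.19 in, ȳ = 99.60 in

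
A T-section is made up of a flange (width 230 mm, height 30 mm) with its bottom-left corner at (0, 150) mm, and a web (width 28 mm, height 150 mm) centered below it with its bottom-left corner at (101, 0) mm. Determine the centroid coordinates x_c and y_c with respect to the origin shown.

web: A = 28 × 150 = 4200.00, centroid at (115.00, 75.00).
flange: A = 230 × 30 = 6900.00, centroid at (115.00, 165.00).
ΣA = 11100.00 mm²
ΣAx_c = (4200.00)(115.00) + (6900.00)(115.00) = 1276500.00 mm³
ΣAy_c = (4200.00)(75.00) + (6900.00)(165.00) = 1453500.00 mm³
x_c = 1276500.00 / 11100.00 = 115.00 mm
y_c = 1453500.00 / 11100.00 = 130.95 mm

x_c = 115.00 mm, y_c = 130.95 mm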